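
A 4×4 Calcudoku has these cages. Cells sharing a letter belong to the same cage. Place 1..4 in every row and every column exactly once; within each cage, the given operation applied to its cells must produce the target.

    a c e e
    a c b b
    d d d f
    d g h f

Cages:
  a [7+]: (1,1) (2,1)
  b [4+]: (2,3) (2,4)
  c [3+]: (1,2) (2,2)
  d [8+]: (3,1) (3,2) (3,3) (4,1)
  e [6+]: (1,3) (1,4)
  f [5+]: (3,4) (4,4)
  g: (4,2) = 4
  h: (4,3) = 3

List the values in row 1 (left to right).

Cage g is given, so (4,2) = 4.
Cage h is a single given cell, leaving (4,3) = 3.
Column 3 now contains 3, so (2,3) = 1.
Cage b needs two cells with sum 4, leaving (2,4) = 3.
Column 4 already has 3, leaving (3,4) = 4.
Cage a's pair has sum 7; hence (1,1) = 3.
The two cells of cage c must have sum 3; hence (1,2) = 1.
The two cells of cage e must have sum 6, leaving (1,3) = 4.
Column 4 already has 4, so (1,4) = 2.
Row 2 now contains 3, which forces (2,1) = 4.
Row 2 already has 1, which forces (2,2) = 2.
Column 1 now contains 3; hence (3,1) = 1.
Column 2 already has 1, so (3,2) = 3.
4 is placed in row 3, leaving (3,3) = 2.
Cage d has sum 8; hence (4,1) = 2.
The two cells of cage f must have sum 5, which forces (4,4) = 1.
Filled in: 3 1 4 2 / 4 2 1 3 / 1 3 2 4 / 2 4 3 1.

3 1 4 2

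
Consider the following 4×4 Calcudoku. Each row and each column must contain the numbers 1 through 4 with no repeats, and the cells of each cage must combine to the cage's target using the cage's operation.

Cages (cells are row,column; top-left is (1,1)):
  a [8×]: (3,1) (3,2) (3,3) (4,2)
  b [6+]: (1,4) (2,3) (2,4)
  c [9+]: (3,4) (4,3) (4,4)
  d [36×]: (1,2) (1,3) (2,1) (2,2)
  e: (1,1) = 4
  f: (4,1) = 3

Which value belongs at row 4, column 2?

Cage e is given, leaving (1,1) = 4.
F is a freebie; hence (4,1) = 3.
Cage a needs product 8, so (4,2) = 1.
Cage d has product 36; hence (1,2) = 2.
The 4 cells of cage d must have product 36; hence (1,3) = 3.
Row 1 now contains 3, so (1,4) = 1.
The 4 cells of cage d must have product 36, so (2,1) = 2.
The 4 cells of cage d must have product 36, leaving (2,2) = 3.
Row 2 already has 2; hence (2,3) = 1.
Row 2 already has 3, leaving (2,4) = 4.
Column 1 now contains 2, so (3,1) = 1.
2 is placed in column 2; hence (3,2) = 4.
Row 3 already has 4, so (3,3) = 2.
Cage c has sum 9, so (3,4) = 3.
Column 3 already has 2; hence (4,3) = 4.
Column 4 now contains 4, which forces (4,4) = 2.
Filled in: 4 2 3 1 / 2 3 1 4 / 1 4 2 3 / 3 1 4 2.

1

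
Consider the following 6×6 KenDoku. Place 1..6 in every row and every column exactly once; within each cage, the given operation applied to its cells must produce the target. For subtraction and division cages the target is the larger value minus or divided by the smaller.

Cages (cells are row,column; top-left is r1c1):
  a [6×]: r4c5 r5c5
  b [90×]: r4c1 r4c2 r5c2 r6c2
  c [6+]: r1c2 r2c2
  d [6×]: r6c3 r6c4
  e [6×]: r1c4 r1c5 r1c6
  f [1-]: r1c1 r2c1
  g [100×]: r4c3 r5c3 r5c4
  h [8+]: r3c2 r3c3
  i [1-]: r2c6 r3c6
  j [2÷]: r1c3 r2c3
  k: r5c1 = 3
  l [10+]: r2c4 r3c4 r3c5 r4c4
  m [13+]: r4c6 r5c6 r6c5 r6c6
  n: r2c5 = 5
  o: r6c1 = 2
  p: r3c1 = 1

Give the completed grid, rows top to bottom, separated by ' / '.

5 4 6 3 2 1 / 4 2 3 1 5 6 / 1 6 2 4 3 5 / 6 3 5 2 1 4 / 3 1 4 5 6 2 / 2 5 1 6 4 3

Cage n is given, leaving r2c5 = 5.
Cage p is a single given cell; hence r3c1 = 1.
Cage g has product 100; hence r4c3 = 5.
Cage k is a single given cell, which forces r5c1 = 3.
The 3 cells of cage g must have product 100, leaving r5c3 = 4.
Cage g needs product 100, which forces r5c4 = 5.
Cage o is a single given cell; hence r6c1 = 2.
Cage f needs two cells with difference 1, so r1c1 = 5.
Column 1 now contains 3, so r4c1 = 6.
Cage b needs product 90, leaving r4c2 = 3.
Row 4 now contains 3, which forces r4c5 = 1.
The 4 cells of cage b must have product 90, leaving r5c2 = 1.
The 4 cells of cage b must have product 90, so r6c2 = 5.
Column 1 now contains 6, leaving r2c1 = 4.
Row 2 already has 4; hence r2c2 = 2.
Cage l needs sum 10, leaving r2c4 = 1.
Column 2 already has 2, which forces r3c2 = 6.
6 is placed in row 3, so r3c3 = 2.
Cage a needs two cells with product 6, which forces r5c5 = 6.
Row 5 already has 6, leaving r5c6 = 2.
Column 4 now contains 1, so r6c4 = 6.
Column 5 now contains 6, leaving r6c5 = 4.
Column 2 already has 2, which forces r1c2 = 4.
The 3 cells of cage e must have product 6; hence r1c6 = 1.
Cage l needs sum 10, leaving r3c4 = 4.
Column 5 already has 4; hence r3c5 = 3.
4 is placed in row 3; hence r3c6 = 5.
The 4 cells of cage l must have sum 10; hence r4c4 = 2.
Column 6 now contains 2; hence r4c6 = 4.
Row 6 already has 6, leaving r6c3 = 1.
The 4 cells of cage m must have sum 13, so r6c6 = 3.
2 is placed in column 4, leaving r1c4 = 3.
3 is placed in column 5, which forces r1c5 = 2.
Column 6 already has 3, so r2c6 = 6.
3 is placed in row 1, which forces r1c3 = 6.
Row 2 now contains 6; hence r2c3 = 3.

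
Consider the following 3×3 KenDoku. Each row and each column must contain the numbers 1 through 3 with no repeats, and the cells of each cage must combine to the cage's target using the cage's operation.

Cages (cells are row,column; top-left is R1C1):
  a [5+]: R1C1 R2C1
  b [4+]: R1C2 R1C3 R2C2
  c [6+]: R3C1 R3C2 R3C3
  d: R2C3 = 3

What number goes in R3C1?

1

Cage b needs sum 4, so R1C2 = 2.
Cage b has sum 4, which forces R1C3 = 1.
Cage b needs sum 4, so R2C2 = 1.
D is a freebie; hence R2C3 = 3.
Column 2 already has 1; hence R3C2 = 3.
Column 3 now contains 3, so R3C3 = 2.
Row 1 now contains 2; hence R1C1 = 3.
Row 2 now contains 3, so R2C1 = 2.
2 is placed in row 3; hence R3C1 = 1.
The full grid is 3 2 1 / 2 1 3 / 1 3 2.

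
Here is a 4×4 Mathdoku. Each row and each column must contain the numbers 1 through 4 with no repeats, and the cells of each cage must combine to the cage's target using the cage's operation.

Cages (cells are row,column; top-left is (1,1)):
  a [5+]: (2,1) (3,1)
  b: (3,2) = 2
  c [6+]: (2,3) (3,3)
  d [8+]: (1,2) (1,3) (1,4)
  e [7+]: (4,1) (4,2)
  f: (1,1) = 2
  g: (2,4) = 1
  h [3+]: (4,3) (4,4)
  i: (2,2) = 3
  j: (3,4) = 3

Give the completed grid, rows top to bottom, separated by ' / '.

2 1 3 4 / 4 3 2 1 / 1 2 4 3 / 3 4 1 2

Cage f is given, so (1,1) = 2.
I is a freebie, so (2,2) = 3.
Cage g is given, so (2,4) = 1.
Cage b is a single given cell, which forces (3,2) = 2.
Row 3 now contains 2, leaving (3,3) = 4.
Cage j is a single given cell, leaving (3,4) = 3.
3 is placed in column 2, so (4,2) = 4.
1 is placed in column 4, which forces (4,4) = 2.
Column 2 already has 4, leaving (1,2) = 1.
Cage d has sum 8, so (1,3) = 3.
Column 4 now contains 3, which forces (1,4) = 4.
Row 2 now contains 1, so (2,1) = 4.
Column 3 already has 4, so (2,3) = 2.
Row 3 already has 3, leaving (3,1) = 1.
Row 4 now contains 4; hence (4,1) = 3.
Row 4 now contains 2, which forces (4,3) = 1.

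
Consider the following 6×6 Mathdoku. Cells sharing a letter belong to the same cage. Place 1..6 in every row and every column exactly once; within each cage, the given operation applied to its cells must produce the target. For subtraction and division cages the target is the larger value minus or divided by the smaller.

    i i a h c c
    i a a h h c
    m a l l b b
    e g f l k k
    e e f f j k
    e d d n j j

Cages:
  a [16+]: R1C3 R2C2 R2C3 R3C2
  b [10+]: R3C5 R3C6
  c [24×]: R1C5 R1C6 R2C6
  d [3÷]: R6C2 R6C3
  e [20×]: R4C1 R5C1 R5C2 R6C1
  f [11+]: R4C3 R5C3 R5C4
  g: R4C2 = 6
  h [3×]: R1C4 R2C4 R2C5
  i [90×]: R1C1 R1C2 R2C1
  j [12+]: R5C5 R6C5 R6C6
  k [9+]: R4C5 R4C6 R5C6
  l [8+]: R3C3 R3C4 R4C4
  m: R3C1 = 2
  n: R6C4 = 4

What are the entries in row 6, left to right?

Cage h has product 3, so R1C4 = 1.
The 3 cells of cage h must have product 3; hence R2C4 = 3.
Cage h needs product 3, which forces R2C5 = 1.
M is a freebie, so R3C1 = 2.
Cage g is a single given cell, leaving R4C2 = 6.
N is a freebie, leaving R6C4 = 4.
Cage l needs sum 8, which forces R3C3 = 1.
Cage l needs sum 8, which forces R3C4 = 5.
The 3 cells of cage l must have sum 8, which forces R4C4 = 2.
Cage e has product 20, leaving R5C2 = 1.
Column 4 already has 2; hence R5C4 = 6.
The 3 cells of cage f must have sum 11, leaving R4C3 = 3.
Cage f needs sum 11, which forces R5C3 = 2.
Cage d's pair has quotient 3, leaving R6C2 = 2.
Cage d needs two cells with quotient 3; hence R6C3 = 6.
Cage a has sum 16, so R1C3 = 4.
Cage a has sum 16; hence R2C2 = 4.
The 4 cells of cage a must have sum 16; hence R2C3 = 5.
Row 2 now contains 4, so R2C6 = 2.
Cage a has sum 16; hence R3C2 = 3.
The 3 cells of cage k must have sum 9; hence R4C6 = 1.
The 3 cells of cage j must have sum 12; hence R5C5 = 4.
4 is placed in row 5, which forces R5C6 = 3.
3 is placed in column 6, leaving R6C6 = 5.
Cage i has product 90, so R1C1 = 3.
Column 2 now contains 3, which forces R1C2 = 5.
The 3 cells of cage c must have product 24, so R1C5 = 2.
3 is placed in column 6, so R1C6 = 6.
Row 2 already has 5, which forces R2C1 = 6.
4 is placed in column 5, which forces R3C5 = 6.
The two cells of cage b must have sum 10, which forces R3C6 = 4.
Cage e needs product 20, so R4C1 = 4.
4 is placed in column 5, leaving R4C5 = 5.
4 is placed in row 5; hence R5C1 = 5.
Row 6 already has 5; hence R6C1 = 1.
Row 6 already has 5, which forces R6C5 = 3.
Completed grid: 3 5 4 1 2 6 / 6 4 5 3 1 2 / 2 3 1 5 6 4 / 4 6 3 2 5 1 / 5 1 2 6 4 3 / 1 2 6 4 3 5.

1 2 6 4 3 5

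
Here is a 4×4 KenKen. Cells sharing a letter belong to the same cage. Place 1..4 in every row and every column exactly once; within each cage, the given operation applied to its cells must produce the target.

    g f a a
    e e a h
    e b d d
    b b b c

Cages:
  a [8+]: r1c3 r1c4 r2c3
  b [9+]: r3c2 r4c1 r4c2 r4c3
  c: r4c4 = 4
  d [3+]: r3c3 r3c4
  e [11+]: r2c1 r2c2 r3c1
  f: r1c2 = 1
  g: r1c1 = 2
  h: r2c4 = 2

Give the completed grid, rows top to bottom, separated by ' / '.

Cage g is given, so r1c1 = 2.
F is a freebie, so r1c2 = 1.
Cage e needs sum 11, so r2c1 = 3.
Cage e needs sum 11, so r2c2 = 4.
Cage h is a single given cell, which forces r2c4 = 2.
Cage e needs sum 11, so r3c1 = 4.
2 is placed in column 4; hence r3c4 = 1.
4 is placed in column 1; hence r4c1 = 1.
C is a freebie, so r4c4 = 4.
The 3 cells of cage a must have sum 8; hence r1c3 = 4.
Column 4 already has 4, which forces r1c4 = 3.
2 is placed in row 2, so r2c3 = 1.
The 4 cells of cage b must have sum 9, so r3c2 = 3.
Row 3 now contains 1; hence r3c3 = 2.
The 4 cells of cage b must have sum 9, leaving r4c2 = 2.
Cage b has sum 9, so r4c3 = 3.

2 1 4 3 / 3 4 1 2 / 4 3 2 1 / 1 2 3 4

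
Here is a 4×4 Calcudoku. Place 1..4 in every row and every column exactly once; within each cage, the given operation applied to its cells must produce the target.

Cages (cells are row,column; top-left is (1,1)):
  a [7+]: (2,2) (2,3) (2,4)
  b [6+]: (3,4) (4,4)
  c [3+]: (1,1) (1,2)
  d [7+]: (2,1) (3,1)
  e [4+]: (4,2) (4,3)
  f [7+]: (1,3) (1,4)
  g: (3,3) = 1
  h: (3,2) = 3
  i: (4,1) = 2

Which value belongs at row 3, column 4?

Cage h is a single given cell, so (3,2) = 3.
Cage g is given, so (3,3) = 1.
Cage i is given, which forces (4,1) = 2.
Column 2 now contains 3; hence (4,2) = 1.
1 is placed in column 3; hence (4,3) = 3.
Row 4 already has 2, so (4,4) = 4.
2 is placed in column 1; hence (1,1) = 1.
Column 2 already has 1, so (1,2) = 2.
3 is placed in column 3, so (1,3) = 4.
Column 4 now contains 4, which forces (1,4) = 3.
The two cells of cage d must have sum 7; hence (2,1) = 3.
Column 2 already has 2, leaving (2,2) = 4.
Column 3 now contains 4, so (2,3) = 2.
The 3 cells of cage a must have sum 7, so (2,4) = 1.
Row 3 already has 3, leaving (3,1) = 4.
Column 4 now contains 4; hence (3,4) = 2.
Completed grid: 1 2 4 3 / 3 4 2 1 / 4 3 1 2 / 2 1 3 4.

2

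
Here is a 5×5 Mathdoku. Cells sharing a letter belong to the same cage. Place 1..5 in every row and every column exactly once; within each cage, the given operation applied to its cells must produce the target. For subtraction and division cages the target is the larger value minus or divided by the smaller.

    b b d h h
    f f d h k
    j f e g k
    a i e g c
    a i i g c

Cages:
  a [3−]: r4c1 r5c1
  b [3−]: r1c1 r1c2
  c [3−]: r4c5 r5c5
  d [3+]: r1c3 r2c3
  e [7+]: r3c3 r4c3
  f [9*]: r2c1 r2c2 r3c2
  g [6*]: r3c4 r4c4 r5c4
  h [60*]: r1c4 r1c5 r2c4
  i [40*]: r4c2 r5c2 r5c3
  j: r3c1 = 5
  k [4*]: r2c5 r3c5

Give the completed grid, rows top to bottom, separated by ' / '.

2 5 1 4 3 / 3 1 2 5 4 / 5 3 4 2 1 / 4 2 3 1 5 / 1 4 5 3 2

The 3 cells of cage f must have product 9; hence r2c1 = 3.
Cage f needs product 9, leaving r2c2 = 1.
Row 2 already has 1, leaving r2c3 = 2.
Row 2 already has 1; hence r2c5 = 4.
J is a freebie; hence r3c1 = 5.
The 3 cells of cage f must have product 9, so r3c2 = 3.
Row 3 already has 3, which forces r3c3 = 4.
4 is placed in column 5, so r3c5 = 1.
Column 3 already has 4, leaving r5c3 = 5.
5 is placed in row 5; hence r5c5 = 2.
2 is placed in column 3; hence r1c3 = 1.
The 3 cells of cage h must have product 60, so r1c4 = 4.
Cage h has product 60, leaving r1c5 = 3.
Row 2 already has 4, leaving r2c4 = 5.
Row 3 now contains 1, leaving r3c4 = 2.
Cage i has product 40, so r4c2 = 2.
Column 3 already has 5; hence r4c3 = 3.
Row 4 already has 3, so r4c4 = 1.
Column 5 now contains 2, so r4c5 = 5.
2 is placed in row 5, so r5c2 = 4.
Column 4 now contains 1, so r5c4 = 3.
Row 1 now contains 1; hence r1c1 = 2.
Row 1 now contains 4; hence r1c2 = 5.
Row 4 already has 1; hence r4c1 = 4.
Row 5 already has 4, leaving r5c1 = 1.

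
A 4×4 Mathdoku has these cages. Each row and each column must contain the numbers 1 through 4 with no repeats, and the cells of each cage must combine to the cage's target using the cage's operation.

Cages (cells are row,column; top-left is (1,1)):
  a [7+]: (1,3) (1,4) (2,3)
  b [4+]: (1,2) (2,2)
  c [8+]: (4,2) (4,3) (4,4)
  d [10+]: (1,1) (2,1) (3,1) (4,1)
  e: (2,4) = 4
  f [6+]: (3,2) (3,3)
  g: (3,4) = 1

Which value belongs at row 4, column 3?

Cage e is a single given cell, so (2,4) = 4.
G is a freebie; hence (3,4) = 1.
1 is placed in column 4, so (4,4) = 3.
Column 4 now contains 3, so (1,4) = 2.
The only place for 3 in row 3 is (3,1).
Row 2 needs a 3, and only (2,2) is open for it.
Column 2 already has 3, which forces (1,2) = 1.
1 is placed in column 2, which forces (4,2) = 4.
Row 4 now contains 4, leaving (4,3) = 1.
Row 1 now contains 1, leaving (1,1) = 4.
Cage a has sum 7, which forces (1,3) = 3.
Cage d has sum 10; hence (2,1) = 1.
1 is placed in column 3, leaving (2,3) = 2.
4 is placed in column 2, which forces (3,2) = 2.
The two cells of cage f must have sum 6, so (3,3) = 4.
1 is placed in row 4, which forces (4,1) = 2.
The full grid is 4 1 3 2 / 1 3 2 4 / 3 2 4 1 / 2 4 1 3.

1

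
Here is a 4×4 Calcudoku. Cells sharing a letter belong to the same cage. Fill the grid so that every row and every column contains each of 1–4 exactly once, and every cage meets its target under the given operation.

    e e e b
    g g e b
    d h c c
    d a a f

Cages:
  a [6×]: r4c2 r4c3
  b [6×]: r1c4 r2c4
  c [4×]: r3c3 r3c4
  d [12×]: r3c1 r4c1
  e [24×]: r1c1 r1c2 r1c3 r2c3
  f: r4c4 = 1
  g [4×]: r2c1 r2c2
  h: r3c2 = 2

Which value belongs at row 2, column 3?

Cage h is a single given cell; hence r3c2 = 2.
Column 2 now contains 2, leaving r4c2 = 3.
Row 4 now contains 3, leaving r4c3 = 2.
Cage f is a single given cell; hence r4c4 = 1.
Cage e needs product 24, which forces r1c1 = 2.
Row 1 now contains 2; hence r1c4 = 3.
3 is placed in column 4, leaving r2c4 = 2.
The two cells of cage d must have product 12, which forces r3c1 = 3.
Cage c's pair has product 4, which forces r3c3 = 1.
1 is placed in column 4, leaving r3c4 = 4.
Row 4 now contains 3, which forces r4c1 = 4.
The 4 cells of cage e must have product 24, so r1c2 = 1.
1 is placed in column 3; hence r1c3 = 4.
4 is placed in column 1, so r2c1 = 1.
Cage g's pair has product 4, which forces r2c2 = 4.
Cage e needs product 24, leaving r2c3 = 3.
Filled in: 2 1 4 3 / 1 4 3 2 / 3 2 1 4 / 4 3 2 1.

3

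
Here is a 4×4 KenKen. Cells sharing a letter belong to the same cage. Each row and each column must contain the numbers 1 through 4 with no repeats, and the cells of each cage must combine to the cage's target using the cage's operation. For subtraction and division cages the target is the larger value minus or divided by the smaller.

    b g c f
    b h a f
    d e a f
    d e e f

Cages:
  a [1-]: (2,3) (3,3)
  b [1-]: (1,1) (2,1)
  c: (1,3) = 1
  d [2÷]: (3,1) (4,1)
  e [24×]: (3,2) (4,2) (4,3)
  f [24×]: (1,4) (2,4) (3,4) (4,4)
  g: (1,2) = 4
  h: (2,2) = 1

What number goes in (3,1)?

Cage g is given, so (1,2) = 4.
C is a freebie; hence (1,3) = 1.
Cage h is a single given cell, which forces (2,2) = 1.
Cage e needs product 24, which forces (4,3) = 4.
Cage d needs two cells with quotient 2; hence (4,1) = 2.
Row 4 now contains 2, leaving (4,2) = 3.
Row 4 now contains 3; hence (4,4) = 1.
2 is placed in column 1, leaving (1,1) = 3.
3 is placed in row 1, which forces (1,4) = 2.
Cage b's pair has difference 1, leaving (2,1) = 4.
2 is placed in column 4; hence (2,4) = 3.
Column 1 now contains 4, leaving (3,1) = 1.
Column 2 already has 3; hence (3,2) = 2.
2 is placed in row 3; hence (3,3) = 3.
Column 4 already has 1, leaving (3,4) = 4.
Row 2 already has 3; hence (2,3) = 2.
The full grid is 3 4 1 2 / 4 1 2 3 / 1 2 3 4 / 2 3 4 1.

1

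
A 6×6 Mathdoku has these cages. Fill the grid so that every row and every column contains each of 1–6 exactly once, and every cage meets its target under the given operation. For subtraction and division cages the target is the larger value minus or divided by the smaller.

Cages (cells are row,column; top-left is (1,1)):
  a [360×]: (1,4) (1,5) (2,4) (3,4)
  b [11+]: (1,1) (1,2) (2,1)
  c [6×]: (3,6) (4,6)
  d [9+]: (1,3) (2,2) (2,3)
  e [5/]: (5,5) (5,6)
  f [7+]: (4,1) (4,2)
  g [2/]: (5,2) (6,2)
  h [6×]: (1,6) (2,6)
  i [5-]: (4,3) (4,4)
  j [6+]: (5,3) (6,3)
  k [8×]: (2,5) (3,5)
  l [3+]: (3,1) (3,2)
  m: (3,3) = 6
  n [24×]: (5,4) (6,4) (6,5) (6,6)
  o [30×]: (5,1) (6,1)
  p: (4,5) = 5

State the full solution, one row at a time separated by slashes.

2 5 3 4 6 1 / 4 1 5 3 2 6 / 1 2 6 5 4 3 / 3 4 1 6 5 2 / 6 3 4 2 1 5 / 5 6 2 1 3 4

M is a freebie; hence (3,3) = 6.
Column 3 already has 6; hence (4,3) = 1.
1 is placed in row 4, which forces (4,4) = 6.
Cage p is a single given cell, so (4,5) = 5.
Column 5 now contains 5, so (5,5) = 1.
Row 5 already has 1; hence (5,6) = 5.
Cage a has product 360, so (1,5) = 6.
Row 5 already has 5, so (5,1) = 6.
The two cells of cage o must have product 30; hence (6,1) = 5.
Row 1 needs a 1, and only (1,6) is open for it.
Cage h needs two cells with product 6, so (2,6) = 6.
The 4 cells of cage n must have product 24, which forces (6,4) = 1.
The only place for 1 in row 2 is (2,2).
Cage l's pair has sum 3, leaving (3,1) = 1.
Column 2 now contains 1, which forces (3,2) = 2.
2 is placed in row 3, so (3,5) = 4.
2 is placed in row 3; hence (3,6) = 3.
3 is placed in column 6, which forces (4,6) = 2.
Column 6 already has 2, leaving (6,6) = 4.
Column 5 already has 4, so (2,5) = 2.
Row 3 now contains 3, leaving (3,4) = 5.
Cage g's pair has quotient 2, so (5,2) = 3.
Cage j needs two cells with sum 6; hence (5,3) = 4.
Row 5 now contains 3, leaving (5,4) = 2.
Row 6 now contains 4, so (6,2) = 6.
Row 6 now contains 4, leaving (6,3) = 2.
2 is placed in column 5, so (6,5) = 3.
Row 2 now contains 2, which forces (2,1) = 4.
Row 2 now contains 4; hence (2,4) = 3.
Cage f's pair has sum 7; hence (4,1) = 3.
Column 2 now contains 3, leaving (4,2) = 4.
3 is placed in column 1, so (1,1) = 2.
Column 2 now contains 4, which forces (1,2) = 5.
Cage d has sum 9, which forces (1,3) = 3.
Column 4 already has 3, leaving (1,4) = 4.
Row 2 already has 3, which forces (2,3) = 5.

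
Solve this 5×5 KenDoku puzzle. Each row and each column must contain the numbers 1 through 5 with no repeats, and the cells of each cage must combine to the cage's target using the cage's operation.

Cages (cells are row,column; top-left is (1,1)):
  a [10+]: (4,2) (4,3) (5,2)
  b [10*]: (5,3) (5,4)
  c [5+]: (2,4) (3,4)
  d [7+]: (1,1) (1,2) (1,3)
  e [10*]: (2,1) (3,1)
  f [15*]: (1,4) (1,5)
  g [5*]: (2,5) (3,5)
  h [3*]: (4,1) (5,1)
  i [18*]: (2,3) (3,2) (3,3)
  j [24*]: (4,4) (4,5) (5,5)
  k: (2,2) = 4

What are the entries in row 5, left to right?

3 1 5 2 4

K is a freebie, leaving (2,2) = 4.
Cage i needs product 18, leaving (2,3) = 3.
Cage i needs product 18; hence (3,2) = 3.
Cage i has product 18; hence (3,3) = 2.
Column 3 already has 2, so (5,3) = 5.
Row 5 now contains 5; hence (5,4) = 2.
The two cells of cage e must have product 10, so (2,1) = 2.
Column 4 now contains 2, so (2,4) = 1.
Row 2 already has 1, leaving (2,5) = 5.
Row 3 now contains 2, which forces (3,1) = 5.
Cage c needs two cells with sum 5, leaving (3,4) = 4.
5 is placed in column 5, which forces (3,5) = 1.
The 3 cells of cage a must have sum 10, so (4,2) = 5.
Cage a has sum 10, so (4,3) = 4.
Column 4 already has 4; hence (4,4) = 3.
The 3 cells of cage j must have product 24; hence (4,5) = 2.
2 is placed in row 5, which forces (5,2) = 1.
Cage d has sum 7, so (1,1) = 4.
Column 2 now contains 1, which forces (1,2) = 2.
Column 3 already has 4, leaving (1,3) = 1.
Column 4 now contains 3, which forces (1,4) = 5.
5 is placed in column 5, leaving (1,5) = 3.
Row 4 already has 3, so (4,1) = 1.
Row 5 already has 1, leaving (5,1) = 3.
The 3 cells of cage j must have product 24, which forces (5,5) = 4.
The full grid is 4 2 1 5 3 / 2 4 3 1 5 / 5 3 2 4 1 / 1 5 4 3 2 / 3 1 5 2 4.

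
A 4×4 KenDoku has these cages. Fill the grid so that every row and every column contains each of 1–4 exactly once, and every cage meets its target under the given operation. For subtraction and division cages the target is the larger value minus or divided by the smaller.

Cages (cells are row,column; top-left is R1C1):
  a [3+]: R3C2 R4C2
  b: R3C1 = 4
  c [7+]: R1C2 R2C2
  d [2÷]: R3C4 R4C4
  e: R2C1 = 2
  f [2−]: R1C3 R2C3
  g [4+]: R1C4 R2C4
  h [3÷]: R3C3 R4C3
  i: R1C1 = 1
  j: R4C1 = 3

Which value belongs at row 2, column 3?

I is a freebie, leaving R1C1 = 1.
1 is placed in row 1, leaving R1C4 = 3.
E is a freebie; hence R2C1 = 2.
Column 4 already has 3, so R2C4 = 1.
Cage b is a single given cell; hence R3C1 = 4.
4 is placed in row 3, which forces R3C4 = 2.
Cage j is given, leaving R4C1 = 3.
Row 4 already has 3, so R4C3 = 1.
Column 4 already has 2, leaving R4C4 = 4.
Row 1 already has 3, so R1C2 = 4.
Cage f needs two cells with difference 2; hence R1C3 = 2.
Cage c needs two cells with sum 7; hence R2C2 = 3.
Cage f's pair has difference 2, which forces R2C3 = 4.
Row 3 now contains 2, so R3C2 = 1.
Column 3 already has 1, so R3C3 = 3.
Row 4 already has 1, which forces R4C2 = 2.
Filled in: 1 4 2 3 / 2 3 4 1 / 4 1 3 2 / 3 2 1 4.

4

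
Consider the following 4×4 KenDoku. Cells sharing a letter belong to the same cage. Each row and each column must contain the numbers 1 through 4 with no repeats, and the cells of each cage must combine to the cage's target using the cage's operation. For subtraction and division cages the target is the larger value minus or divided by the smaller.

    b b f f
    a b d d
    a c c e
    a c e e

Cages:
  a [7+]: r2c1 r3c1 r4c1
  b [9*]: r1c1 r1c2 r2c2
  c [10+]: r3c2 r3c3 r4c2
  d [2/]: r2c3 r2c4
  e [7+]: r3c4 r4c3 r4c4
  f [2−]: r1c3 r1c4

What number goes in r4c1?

2

Cage b has product 9, so r1c1 = 3.
Cage b needs product 9; hence r1c2 = 1.
The 3 cells of cage b must have product 9, leaving r2c2 = 3.
Column 2 already has 3; hence r4c2 = 4.
Column 2 now contains 4, so r3c2 = 2.
The 3 cells of cage c must have sum 10, so r3c3 = 4.
Row 3 now contains 4; hence r3c4 = 3.
4 is placed in column 3, so r1c3 = 2.
The two cells of cage f must have difference 2, which forces r1c4 = 4.
The 3 cells of cage a must have sum 7, which forces r2c1 = 4.
Column 3 now contains 2, leaving r2c3 = 1.
Row 2 now contains 1, leaving r2c4 = 2.
Row 3 now contains 4, leaving r3c1 = 1.
Cage a needs sum 7, which forces r4c1 = 2.
Cage e needs sum 7, which forces r4c3 = 3.
Cage e has sum 7, leaving r4c4 = 1.
Completed grid: 3 1 2 4 / 4 3 1 2 / 1 2 4 3 / 2 4 3 1.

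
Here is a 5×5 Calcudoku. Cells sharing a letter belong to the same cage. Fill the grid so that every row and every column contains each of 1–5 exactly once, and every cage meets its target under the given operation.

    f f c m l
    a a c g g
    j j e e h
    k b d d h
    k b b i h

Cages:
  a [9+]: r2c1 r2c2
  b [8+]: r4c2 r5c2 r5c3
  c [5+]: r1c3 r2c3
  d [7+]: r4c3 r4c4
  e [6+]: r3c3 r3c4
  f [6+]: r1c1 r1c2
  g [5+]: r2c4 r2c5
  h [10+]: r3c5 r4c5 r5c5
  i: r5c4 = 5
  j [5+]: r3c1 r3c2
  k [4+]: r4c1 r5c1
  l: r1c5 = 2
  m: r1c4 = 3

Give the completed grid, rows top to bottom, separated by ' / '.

5 1 4 3 2 / 4 5 1 2 3 / 2 3 5 1 4 / 1 2 3 4 5 / 3 4 2 5 1

Cage m is a single given cell, so r1c4 = 3.
Cage l is given, so r1c5 = 2.
I is a freebie, so r5c4 = 5.
In row 1, 4 can only go at r1c3, so r1c3 = 4.
4 is placed in column 3, leaving r2c3 = 1.
The two cells of cage g must have sum 5, leaving r2c4 = 2.
Cage g's pair has sum 5, leaving r2c5 = 3.
2 is placed in column 4, leaving r4c4 = 4.
Cage e's pair has sum 6, so r3c3 = 5.
Column 4 now contains 4; hence r3c4 = 1.
Row 3 already has 1, leaving r3c5 = 4.
Cage d's pair has sum 7, so r4c3 = 3.
Column 3 already has 3, which forces r5c3 = 2.
4 is placed in column 5; hence r5c5 = 1.
3 is placed in row 4, leaving r4c1 = 1.
Cage b has sum 8, which forces r4c2 = 2.
Column 5 now contains 1, leaving r4c5 = 5.
Row 5 already has 1, which forces r5c1 = 3.
Row 5 already has 1, so r5c2 = 4.
Column 1 now contains 1, which forces r1c1 = 5.
Cage f needs two cells with sum 6, which forces r1c2 = 1.
The two cells of cage a must have sum 9; hence r2c1 = 4.
Column 2 now contains 4; hence r2c2 = 5.
3 is placed in column 1, leaving r3c1 = 2.
Column 2 now contains 2, leaving r3c2 = 3.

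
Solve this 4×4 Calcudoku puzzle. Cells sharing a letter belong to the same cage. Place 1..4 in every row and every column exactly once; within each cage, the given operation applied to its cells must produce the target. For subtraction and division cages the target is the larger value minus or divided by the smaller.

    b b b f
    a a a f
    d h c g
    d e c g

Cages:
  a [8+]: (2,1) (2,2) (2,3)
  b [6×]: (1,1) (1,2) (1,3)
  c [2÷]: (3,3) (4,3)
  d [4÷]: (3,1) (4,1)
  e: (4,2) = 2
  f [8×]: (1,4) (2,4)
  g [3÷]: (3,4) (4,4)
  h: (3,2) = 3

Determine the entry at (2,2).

Cage h is a single given cell, leaving (3,2) = 3.
3 is placed in row 3; hence (3,4) = 1.
Cage e is a single given cell, leaving (4,2) = 2.
Column 4 already has 1, which forces (4,4) = 3.
Column 2 already has 2, so (1,2) = 1.
Column 2 already has 1; hence (2,2) = 4.
Row 2 now contains 4, leaving (2,4) = 2.
Row 3 now contains 1, so (3,1) = 4.
Cage c needs two cells with quotient 2, leaving (3,3) = 2.
Cage d needs two cells with quotient 4, so (4,1) = 1.
Row 4 now contains 1; hence (4,3) = 4.
The 3 cells of cage b must have product 6, so (1,1) = 2.
Column 3 already has 2; hence (1,3) = 3.
Column 4 now contains 2, so (1,4) = 4.
1 is placed in column 1, leaving (2,1) = 3.
Cage a needs sum 8; hence (2,3) = 1.
Filled in: 2 1 3 4 / 3 4 1 2 / 4 3 2 1 / 1 2 4 3.

4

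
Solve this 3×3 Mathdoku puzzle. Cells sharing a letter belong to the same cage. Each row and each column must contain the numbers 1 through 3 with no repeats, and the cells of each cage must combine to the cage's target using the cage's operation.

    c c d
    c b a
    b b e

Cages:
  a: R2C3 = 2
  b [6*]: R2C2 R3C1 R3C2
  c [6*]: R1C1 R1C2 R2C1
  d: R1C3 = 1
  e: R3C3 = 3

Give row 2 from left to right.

1 3 2

Cage d is a single given cell, so R1C3 = 1.
A is a freebie; hence R2C3 = 2.
Cage e is a single given cell, leaving R3C3 = 3.
Cage c needs product 6, so R2C1 = 1.
The 3 cells of cage b must have product 6, leaving R2C2 = 3.
1 is placed in column 1, leaving R3C1 = 2.
Row 3 now contains 2, which forces R3C2 = 1.
2 is placed in column 1, leaving R1C1 = 3.
Column 2 now contains 3, so R1C2 = 2.
The full grid is 3 2 1 / 1 3 2 / 2 1 3.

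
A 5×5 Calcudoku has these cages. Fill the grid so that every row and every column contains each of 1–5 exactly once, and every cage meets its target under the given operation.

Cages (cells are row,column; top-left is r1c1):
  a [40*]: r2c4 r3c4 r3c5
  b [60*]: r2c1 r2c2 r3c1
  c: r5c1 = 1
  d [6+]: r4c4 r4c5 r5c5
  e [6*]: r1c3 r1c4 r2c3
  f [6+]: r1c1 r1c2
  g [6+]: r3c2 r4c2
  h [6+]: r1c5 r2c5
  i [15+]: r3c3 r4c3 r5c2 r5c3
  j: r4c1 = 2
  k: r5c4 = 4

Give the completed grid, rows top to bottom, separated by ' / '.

Cage j is given, so r4c1 = 2.
C is a freebie, leaving r5c1 = 1.
Cage k is a single given cell, so r5c4 = 4.
Cage a has product 40, leaving r3c5 = 4.
Cage d needs sum 6, leaving r5c5 = 2.
Row 1 needs a 4, and only r1c1 is open for it.
Cage f's pair has sum 6, leaving r1c2 = 2.
Cage b has product 60, so r2c2 = 4.
The 3 cells of cage e must have product 6, leaving r2c3 = 2.
2 is placed in row 2, which forces r2c4 = 5.
5 is placed in row 2, so r2c5 = 1.
Column 3 now contains 2; hence r3c3 = 3.
Column 4 already has 5, which forces r3c4 = 2.
Column 5 now contains 1, leaving r4c5 = 3.
Column 3 now contains 3, which forces r5c3 = 5.
Column 3 now contains 3, so r1c3 = 1.
Cage e has product 6, which forces r1c4 = 3.
Column 5 now contains 1, which forces r1c5 = 5.
5 is placed in row 2, leaving r2c1 = 3.
Row 3 already has 3, which forces r3c1 = 5.
5 is placed in row 3, leaving r3c2 = 1.
1 is placed in column 2; hence r4c2 = 5.
5 is placed in column 3, which forces r4c3 = 4.
3 is placed in row 4, so r4c4 = 1.
5 is placed in row 5, so r5c2 = 3.

4 2 1 3 5 / 3 4 2 5 1 / 5 1 3 2 4 / 2 5 4 1 3 / 1 3 5 4 2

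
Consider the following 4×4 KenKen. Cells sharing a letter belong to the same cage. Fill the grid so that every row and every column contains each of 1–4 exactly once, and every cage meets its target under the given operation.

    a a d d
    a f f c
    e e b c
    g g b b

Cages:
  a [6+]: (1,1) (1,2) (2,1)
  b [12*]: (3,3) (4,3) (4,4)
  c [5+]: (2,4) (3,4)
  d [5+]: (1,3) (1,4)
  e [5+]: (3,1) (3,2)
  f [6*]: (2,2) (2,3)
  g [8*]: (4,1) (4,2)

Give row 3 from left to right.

3 2 4 1

Row 2 needs a 4, and only (2,4) is open for it.
Cage c's pair has sum 5, so (3,4) = 1.
The only place for 4 in row 1 is (1,1).
Cage a needs sum 6, so (1,2) = 1.
Cage a has sum 6, leaving (2,1) = 1.
Column 1 already has 4, so (4,1) = 2.
Cage g's pair has product 8, which forces (4,2) = 4.
Row 4 now contains 2, leaving (4,4) = 3.
Cage d's pair has sum 5, so (1,3) = 3.
3 is placed in column 4; hence (1,4) = 2.
Column 3 now contains 3, leaving (2,3) = 2.
Column 1 now contains 2, leaving (3,1) = 3.
The two cells of cage e must have sum 5, so (3,2) = 2.
Cage b has product 12, which forces (3,3) = 4.
3 is placed in row 4, which forces (4,3) = 1.
2 is placed in row 2; hence (2,2) = 3.
The full grid is 4 1 3 2 / 1 3 2 4 / 3 2 4 1 / 2 4 1 3.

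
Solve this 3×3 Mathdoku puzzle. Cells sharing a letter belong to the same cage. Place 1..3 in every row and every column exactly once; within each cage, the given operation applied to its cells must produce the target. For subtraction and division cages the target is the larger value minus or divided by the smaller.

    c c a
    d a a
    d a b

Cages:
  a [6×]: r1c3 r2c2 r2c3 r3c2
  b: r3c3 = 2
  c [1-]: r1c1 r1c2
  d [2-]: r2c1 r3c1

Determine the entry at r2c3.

3

Cage b is a single given cell; hence r3c3 = 2.
Cage a needs product 6, so r2c2 = 2.
Cage a has product 6, which forces r3c2 = 1.
The two cells of cage c must have difference 1, which forces r1c1 = 2.
Column 2 now contains 1, which forces r1c2 = 3.
3 is placed in row 1, which forces r1c3 = 1.
The two cells of cage d must have difference 2, leaving r2c1 = 1.
Column 3 already has 1, so r2c3 = 3.
Row 3 already has 1, so r3c1 = 3.
The full grid is 2 3 1 / 1 2 3 / 3 1 2.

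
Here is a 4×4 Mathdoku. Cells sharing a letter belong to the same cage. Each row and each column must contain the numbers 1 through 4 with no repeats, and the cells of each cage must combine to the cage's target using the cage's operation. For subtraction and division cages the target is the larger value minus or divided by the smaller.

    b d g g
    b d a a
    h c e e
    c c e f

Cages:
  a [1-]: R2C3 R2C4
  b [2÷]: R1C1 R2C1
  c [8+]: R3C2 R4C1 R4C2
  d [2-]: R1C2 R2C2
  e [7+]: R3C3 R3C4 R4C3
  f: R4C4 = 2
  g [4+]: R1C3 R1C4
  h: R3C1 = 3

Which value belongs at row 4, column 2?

H is a freebie, leaving R3C1 = 3.
F is a freebie, so R4C4 = 2.
The 3 cells of cage e must have sum 7, leaving R3C3 = 2.
Cage c has sum 8; hence R4C2 = 3.
The only place for 1 in row 2 is R2C1.
Cage b needs two cells with quotient 2, leaving R1C1 = 2.
Row 1 now contains 2; hence R1C2 = 4.
4 is placed in column 2; hence R2C2 = 2.
Cage c needs sum 8, leaving R3C2 = 1.
1 is placed in row 3, which forces R3C4 = 4.
Column 1 now contains 1, leaving R4C1 = 4.
4 is placed in row 4, leaving R4C3 = 1.
Column 3 now contains 1; hence R1C3 = 3.
The two cells of cage g must have sum 4, so R1C4 = 1.
The two cells of cage a must have difference 1, leaving R2C3 = 4.
Column 4 already has 4; hence R2C4 = 3.
The full grid is 2 4 3 1 / 1 2 4 3 / 3 1 2 4 / 4 3 1 2.

3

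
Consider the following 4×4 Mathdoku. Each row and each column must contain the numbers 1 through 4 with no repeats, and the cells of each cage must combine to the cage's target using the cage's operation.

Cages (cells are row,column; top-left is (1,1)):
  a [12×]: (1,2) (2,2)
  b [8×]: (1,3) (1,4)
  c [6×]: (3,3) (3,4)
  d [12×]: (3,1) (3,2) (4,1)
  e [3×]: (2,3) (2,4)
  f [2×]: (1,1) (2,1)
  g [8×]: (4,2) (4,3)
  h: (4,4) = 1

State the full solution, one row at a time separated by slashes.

Cage h is given, which forces (4,4) = 1.
Cage e's pair has product 3; hence (2,3) = 1.
Column 4 now contains 1, so (2,4) = 3.
Column 4 now contains 3, leaving (3,4) = 2.
Cage f's pair has product 2, which forces (1,1) = 1.
Cage a needs two cells with product 12, which forces (1,2) = 3.
Cage b needs two cells with product 8; hence (1,3) = 2.
2 is placed in column 4, which forces (1,4) = 4.
Row 2 already has 1, leaving (2,1) = 2.
Row 2 already has 3, so (2,2) = 4.
Column 2 already has 4, leaving (3,2) = 1.
Row 3 already has 2, which forces (3,3) = 3.
Column 2 already has 4, so (4,2) = 2.
2 is placed in column 3; hence (4,3) = 4.
Row 3 now contains 3, leaving (3,1) = 4.
4 is placed in row 4, so (4,1) = 3.

1 3 2 4 / 2 4 1 3 / 4 1 3 2 / 3 2 4 1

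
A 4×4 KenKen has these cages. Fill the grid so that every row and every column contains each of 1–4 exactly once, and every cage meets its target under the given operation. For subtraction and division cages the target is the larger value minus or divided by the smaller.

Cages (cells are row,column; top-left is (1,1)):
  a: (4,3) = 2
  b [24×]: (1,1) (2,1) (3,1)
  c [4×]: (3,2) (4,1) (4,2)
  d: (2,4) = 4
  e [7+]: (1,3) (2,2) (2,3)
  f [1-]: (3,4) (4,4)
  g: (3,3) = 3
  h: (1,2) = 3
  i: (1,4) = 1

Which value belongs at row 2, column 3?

Cage h is a single given cell, which forces (1,2) = 3.
I is a freebie, so (1,4) = 1.
D is a freebie, leaving (2,4) = 4.
G is a freebie, which forces (3,3) = 3.
Row 3 now contains 3, leaving (3,4) = 2.
Cage a is given; hence (4,3) = 2.
Column 4 now contains 2, so (4,4) = 3.
Cage b needs product 24, so (1,1) = 2.
2 is placed in column 3, so (1,3) = 4.
Cage b needs product 24, leaving (2,1) = 3.
Cage e needs sum 7; hence (2,2) = 2.
2 is placed in column 3; hence (2,3) = 1.
Row 3 now contains 2, which forces (3,1) = 4.
Row 3 now contains 2, so (3,2) = 1.
2 is placed in row 4, so (4,1) = 1.
Cage c needs product 4, which forces (4,2) = 4.
Filled in: 2 3 4 1 / 3 2 1 4 / 4 1 3 2 / 1 4 2 3.

1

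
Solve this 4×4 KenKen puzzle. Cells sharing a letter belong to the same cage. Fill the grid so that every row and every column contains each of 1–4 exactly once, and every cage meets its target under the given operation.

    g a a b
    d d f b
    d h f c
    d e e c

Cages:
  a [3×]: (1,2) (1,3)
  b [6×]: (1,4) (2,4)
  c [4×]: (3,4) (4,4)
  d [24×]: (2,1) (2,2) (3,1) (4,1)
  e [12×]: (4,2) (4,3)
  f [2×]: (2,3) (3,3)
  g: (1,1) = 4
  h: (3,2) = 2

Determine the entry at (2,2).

4

Cage g is a single given cell, leaving (1,1) = 4.
H is a freebie; hence (3,2) = 2.
2 is placed in row 3, leaving (3,3) = 1.
Row 3 now contains 1, which forces (3,4) = 4.
Column 4 already has 4; hence (4,4) = 1.
Cage a needs two cells with product 3; hence (1,2) = 1.
1 is placed in column 3, so (1,3) = 3.
Row 1 already has 3; hence (1,4) = 2.
Cage d needs product 24, so (2,1) = 1.
Cage d needs product 24; hence (2,2) = 4.
1 is placed in column 3, which forces (2,3) = 2.
Column 4 now contains 2; hence (2,4) = 3.
Row 3 now contains 1; hence (3,1) = 3.
The 4 cells of cage d must have product 24, leaving (4,1) = 2.
Column 2 already has 4, leaving (4,2) = 3.
3 is placed in column 3; hence (4,3) = 4.
The full grid is 4 1 3 2 / 1 4 2 3 / 3 2 1 4 / 2 3 4 1.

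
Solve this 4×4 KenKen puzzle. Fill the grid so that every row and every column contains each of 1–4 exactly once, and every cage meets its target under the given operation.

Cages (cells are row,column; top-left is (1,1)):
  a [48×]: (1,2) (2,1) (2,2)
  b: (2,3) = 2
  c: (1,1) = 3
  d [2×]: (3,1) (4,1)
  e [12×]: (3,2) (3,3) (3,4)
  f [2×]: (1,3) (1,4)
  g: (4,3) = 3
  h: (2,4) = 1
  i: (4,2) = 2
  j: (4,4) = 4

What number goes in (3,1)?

2

C is a freebie, so (1,1) = 3.
The 3 cells of cage a must have product 48; hence (1,2) = 4.
Cage a has product 48, so (2,1) = 4.
The 3 cells of cage a must have product 48, so (2,2) = 3.
Cage b is given, leaving (2,3) = 2.
H is a freebie, which forces (2,4) = 1.
Column 2 now contains 3, so (3,2) = 1.
Cage i is a single given cell, leaving (4,2) = 2.
Cage g is given, leaving (4,3) = 3.
Cage j is a single given cell; hence (4,4) = 4.
Column 3 now contains 2; hence (1,3) = 1.
Column 4 already has 1, which forces (1,4) = 2.
Row 3 now contains 1, leaving (3,1) = 2.
3 is placed in column 3, so (3,3) = 4.
4 is placed in column 4, which forces (3,4) = 3.
2 is placed in row 4, which forces (4,1) = 1.
Filled in: 3 4 1 2 / 4 3 2 1 / 2 1 4 3 / 1 2 3 4.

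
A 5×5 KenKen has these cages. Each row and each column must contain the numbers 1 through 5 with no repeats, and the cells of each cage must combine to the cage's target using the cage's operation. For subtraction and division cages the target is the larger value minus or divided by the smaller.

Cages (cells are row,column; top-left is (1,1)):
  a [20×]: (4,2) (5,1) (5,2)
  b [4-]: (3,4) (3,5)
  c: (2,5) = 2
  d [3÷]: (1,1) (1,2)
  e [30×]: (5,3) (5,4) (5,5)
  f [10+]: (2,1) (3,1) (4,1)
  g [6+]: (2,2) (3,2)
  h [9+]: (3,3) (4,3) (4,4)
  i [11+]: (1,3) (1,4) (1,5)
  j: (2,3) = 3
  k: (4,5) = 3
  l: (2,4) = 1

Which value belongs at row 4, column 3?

Cage j is given, so (2,3) = 3.
Cage l is given; hence (2,4) = 1.
C is a freebie, leaving (2,5) = 2.
Column 4 now contains 1, leaving (3,4) = 5.
Row 3 now contains 5; hence (3,5) = 1.
Cage k is a single given cell, leaving (4,5) = 3.
Column 5 now contains 3, so (5,5) = 5.
Cage i has sum 11, which forces (1,3) = 5.
Cage i needs sum 11, leaving (1,4) = 2.
Column 5 already has 5, leaving (1,5) = 4.
Cage f has sum 10, leaving (2,1) = 5.
Cage g's pair has sum 6, leaving (2,2) = 4.
The two cells of cage g must have sum 6, so (3,2) = 2.
2 is placed in row 3, which forces (3,3) = 4.
Cage a has product 20; hence (4,2) = 5.
Column 3 already has 5, which forces (4,3) = 1.
2 is placed in column 4; hence (4,4) = 4.
4 is placed in column 2, so (5,2) = 1.
Row 5 now contains 5, leaving (5,3) = 2.
The 3 cells of cage e must have product 30, which forces (5,4) = 3.
The two cells of cage d must have quotient 3, which forces (1,1) = 1.
Column 2 now contains 1, so (1,2) = 3.
4 is placed in row 3, leaving (3,1) = 3.
Row 4 now contains 1, leaving (4,1) = 2.
1 is placed in row 5, so (5,1) = 4.
The full grid is 1 3 5 2 4 / 5 4 3 1 2 / 3 2 4 5 1 / 2 5 1 4 3 / 4 1 2 3 5.

1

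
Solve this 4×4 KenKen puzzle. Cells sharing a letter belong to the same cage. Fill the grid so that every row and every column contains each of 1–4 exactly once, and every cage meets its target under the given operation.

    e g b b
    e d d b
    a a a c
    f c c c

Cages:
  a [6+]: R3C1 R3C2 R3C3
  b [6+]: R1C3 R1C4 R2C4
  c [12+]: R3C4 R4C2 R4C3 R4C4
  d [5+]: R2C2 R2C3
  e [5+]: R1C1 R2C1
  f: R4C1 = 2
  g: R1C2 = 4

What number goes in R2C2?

Cage g is a single given cell; hence R1C2 = 4.
Cage f is a single given cell, leaving R4C1 = 2.
The two cells of cage e must have sum 5; hence R1C1 = 1.
Cage e's pair has sum 5, which forces R2C1 = 4.
Column 1 now contains 1; hence R3C1 = 3.
Cage c has sum 12, which forces R3C4 = 4.
Cage c needs sum 12, leaving R4C3 = 4.
Cage b needs sum 6, which forces R2C4 = 1.
Column 4 now contains 1, so R4C4 = 3.
The 3 cells of cage b must have sum 6, which forces R1C3 = 3.
Column 4 already has 3, leaving R1C4 = 2.
Column 3 already has 3, which forces R2C3 = 2.
Column 3 now contains 2, leaving R3C3 = 1.
Row 4 already has 3, which forces R4C2 = 1.
Row 2 now contains 2, leaving R2C2 = 3.
Row 3 now contains 1; hence R3C2 = 2.
Completed grid: 1 4 3 2 / 4 3 2 1 / 3 2 1 4 / 2 1 4 3.

3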